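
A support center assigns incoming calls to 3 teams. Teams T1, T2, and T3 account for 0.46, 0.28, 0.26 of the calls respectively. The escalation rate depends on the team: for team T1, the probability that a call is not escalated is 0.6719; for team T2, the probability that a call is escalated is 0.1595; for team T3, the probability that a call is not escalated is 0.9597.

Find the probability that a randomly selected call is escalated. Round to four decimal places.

P(E|T1) = 1 − 0.6719 = 0.3281.
P(E|T3) = 1 − 0.9597 = 0.0403.
P(E) = P(E|T1)·P(T1) + P(E|T2)·P(T2) + P(E|T3)·P(T3)
      = 0.3281·0.46 + 0.1595·0.28 + 0.0403·0.26
      = 0.150926 + 0.04466 + 0.010478 = 0.206064

P(E) ≈ 0.2061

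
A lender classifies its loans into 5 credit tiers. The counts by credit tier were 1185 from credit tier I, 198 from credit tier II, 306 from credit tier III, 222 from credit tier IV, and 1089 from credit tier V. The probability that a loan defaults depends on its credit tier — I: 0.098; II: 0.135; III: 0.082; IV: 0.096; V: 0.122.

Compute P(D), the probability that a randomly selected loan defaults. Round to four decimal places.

P(D) ≈ 0.1074

Total: 1185 + 198 + 306 + 222 + 1089 = 3000.
P(I) = 1185/3000 = 0.395. P(II) = 198/3000 = 0.066. P(III) = 306/3000 = 0.102. P(IV) = 222/3000 = 0.074. P(V) = 1089/3000 = 0.363.
P(D) = P(D|I)·P(I) + P(D|II)·P(II) + P(D|III)·P(III) + P(D|IV)·P(IV) + P(D|V)·P(V)
      = 0.098·0.395 + 0.135·0.066 + 0.082·0.102 + 0.096·0.074 + 0.122·0.363
      = 0.03871 + 0.00891 + 0.008364 + 0.007104 + 0.044286 = 0.107374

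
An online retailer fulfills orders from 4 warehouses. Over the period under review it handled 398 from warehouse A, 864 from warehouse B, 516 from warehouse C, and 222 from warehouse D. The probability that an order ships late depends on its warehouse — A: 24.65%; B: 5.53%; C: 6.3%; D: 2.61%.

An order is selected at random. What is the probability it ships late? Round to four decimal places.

0.0921

Total: 398 + 864 + 516 + 222 = 2000.
P(A) = 398/2000 = 0.199. P(B) = 864/2000 = 0.432. P(C) = 516/2000 = 0.258. P(D) = 222/2000 = 0.111.
P(L) = P(L|A)·P(A) + P(L|B)·P(B) + P(L|C)·P(C) + P(L|D)·P(D)
      = 0.2465·0.199 + 0.0553·0.432 + 0.063·0.258 + 0.0261·0.111
      = 0.0490535 + 0.0238896 + 0.016254 + 0.0028971 = 0.0920942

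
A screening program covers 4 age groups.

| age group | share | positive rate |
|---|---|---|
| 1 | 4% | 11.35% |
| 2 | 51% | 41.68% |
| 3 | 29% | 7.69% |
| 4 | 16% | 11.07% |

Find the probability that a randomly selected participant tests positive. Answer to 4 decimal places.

Summing over the partition,
P(T) = P(T|1)·P(1) + P(T|2)·P(2) + P(T|3)·P(3) + P(T|4)·P(4)
      = 0.1135·0.04 + 0.4168·0.51 + 0.0769·0.29 + 0.1107·0.16
      = 0.00454 + 0.212568 + 0.022301 + 0.017712 = 0.257121

P(T) ≈ 0.2571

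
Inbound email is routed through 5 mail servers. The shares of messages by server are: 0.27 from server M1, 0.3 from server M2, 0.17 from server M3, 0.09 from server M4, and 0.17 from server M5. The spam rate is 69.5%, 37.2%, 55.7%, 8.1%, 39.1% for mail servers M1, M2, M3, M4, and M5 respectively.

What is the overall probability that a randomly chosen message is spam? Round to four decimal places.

0.4677

P(S) = P(S|M1)·P(M1) + P(S|M2)·P(M2) + P(S|M3)·P(M3) + P(S|M4)·P(M4) + P(S|M5)·P(M5)
      = 0.695·0.27 + 0.372·0.3 + 0.557·0.17 + 0.081·0.09 + 0.391·0.17
      = 0.18765 + 0.1116 + 0.09469 + 0.00729 + 0.06647 = 0.4677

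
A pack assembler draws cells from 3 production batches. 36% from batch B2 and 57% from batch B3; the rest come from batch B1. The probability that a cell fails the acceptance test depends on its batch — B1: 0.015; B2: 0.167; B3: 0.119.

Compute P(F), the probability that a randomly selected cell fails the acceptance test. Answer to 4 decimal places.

P(B1) = 1 − (0.36 + 0.57) = 0.07.
Summing over the partition,
P(F) = P(F|B1)·P(B1) + P(F|B2)·P(B2) + P(F|B3)·P(B3)
      = 0.015·0.07 + 0.167·0.36 + 0.119·0.57
      = 0.00105 + 0.06012 + 0.06783 = 0.129

P(F) ≈ 0.1290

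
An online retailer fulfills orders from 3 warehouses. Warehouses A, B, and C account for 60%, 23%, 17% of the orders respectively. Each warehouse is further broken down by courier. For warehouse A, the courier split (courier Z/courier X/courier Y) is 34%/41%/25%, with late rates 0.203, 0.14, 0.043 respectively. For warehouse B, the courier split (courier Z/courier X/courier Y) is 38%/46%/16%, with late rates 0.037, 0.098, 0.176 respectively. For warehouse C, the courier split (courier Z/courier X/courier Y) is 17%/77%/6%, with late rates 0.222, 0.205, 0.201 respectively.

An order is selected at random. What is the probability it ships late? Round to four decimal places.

P(L) ≈ 0.1377

P(L|A) = 0.34·0.203 + 0.41·0.14 + 0.25·0.043 = 0.06902 + 0.0574 + 0.01075 = 0.13717
P(L|B) = 0.38·0.037 + 0.46·0.098 + 0.16·0.176 = 0.01406 + 0.04508 + 0.02816 = 0.0873
P(L|C) = 0.17·0.222 + 0.77·0.205 + 0.06·0.201 = 0.03774 + 0.15785 + 0.01206 = 0.20765
By total probability over the outer partition,
P(L) = 0.6·0.13717 + 0.23·0.0873 + 0.17·0.20765
      = 0.082302 + 0.020079 + 0.0353005 = 0.1376815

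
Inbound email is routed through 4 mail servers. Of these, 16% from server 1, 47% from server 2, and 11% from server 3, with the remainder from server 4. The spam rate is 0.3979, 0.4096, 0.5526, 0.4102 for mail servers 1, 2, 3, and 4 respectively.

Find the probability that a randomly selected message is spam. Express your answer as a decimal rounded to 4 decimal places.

0.4236

P(4) = 1 − (0.16 + 0.47 + 0.11) = 0.26.
P(S) = P(S|1)·P(1) + P(S|2)·P(2) + P(S|3)·P(3) + P(S|4)·P(4)
      = 0.3979·0.16 + 0.4096·0.47 + 0.5526·0.11 + 0.4102·0.26
      = 0.063664 + 0.192512 + 0.060786 + 0.106652 = 0.423614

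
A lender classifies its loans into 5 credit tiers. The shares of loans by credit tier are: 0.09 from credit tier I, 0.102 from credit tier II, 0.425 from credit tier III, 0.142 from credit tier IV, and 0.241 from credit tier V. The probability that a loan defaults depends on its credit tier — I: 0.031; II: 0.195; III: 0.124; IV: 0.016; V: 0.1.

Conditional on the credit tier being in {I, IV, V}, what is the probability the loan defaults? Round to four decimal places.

Let S = {I, IV, V}.
P(S) = 0.09 + 0.142 + 0.241 = 0.473.
P(D ∩ S) = 0.031·0.09 + 0.016·0.142 + 0.1·0.241 = 0.00279 + 0.002272 + 0.0241 = 0.029162.
P(D | S) = 0.029162 / 0.473 = 0.061653…

0.0617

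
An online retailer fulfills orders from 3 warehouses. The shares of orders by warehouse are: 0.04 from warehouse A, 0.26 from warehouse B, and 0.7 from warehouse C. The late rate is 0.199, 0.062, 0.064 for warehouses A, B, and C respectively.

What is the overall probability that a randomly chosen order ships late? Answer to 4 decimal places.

Summing over the partition,
P(L) = P(L|A)·P(A) + P(L|B)·P(B) + P(L|C)·P(C)
      = 0.199·0.04 + 0.062·0.26 + 0.064·0.7
      = 0.00796 + 0.01612 + 0.0448 = 0.06888

0.0689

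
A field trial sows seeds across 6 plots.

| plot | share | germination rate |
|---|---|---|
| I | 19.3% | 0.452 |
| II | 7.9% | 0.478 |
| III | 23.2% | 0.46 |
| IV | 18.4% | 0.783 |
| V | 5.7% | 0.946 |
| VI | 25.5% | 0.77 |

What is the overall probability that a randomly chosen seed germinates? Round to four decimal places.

By the law of total probability,
P(G) = P(G|I)·P(I) + P(G|II)·P(II) + P(G|III)·P(III) + P(G|IV)·P(IV) + P(G|V)·P(V) + P(G|VI)·P(VI)
      = 0.452·0.193 + 0.478·0.079 + 0.46·0.232 + 0.783·0.184 + 0.946·0.057 + 0.77·0.255
      = 0.087236 + 0.037762 + 0.10672 + 0.144072 + 0.053922 + 0.19635 = 0.626062

P(G) ≈ 0.6261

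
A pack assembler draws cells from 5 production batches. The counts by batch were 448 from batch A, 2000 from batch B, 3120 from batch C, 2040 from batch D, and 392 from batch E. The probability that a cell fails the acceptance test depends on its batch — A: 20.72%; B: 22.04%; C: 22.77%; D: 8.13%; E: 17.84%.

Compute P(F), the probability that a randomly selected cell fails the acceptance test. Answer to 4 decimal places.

0.1850

Total: 448 + 2000 + 3120 + 2040 + 392 = 8000.
P(A) = 448/8000 = 0.056. P(B) = 2000/8000 = 0.25. P(C) = 3120/8000 = 0.39. P(D) = 2040/8000 = 0.255. P(E) = 392/8000 = 0.049.
P(F) = P(F|A)·P(A) + P(F|B)·P(B) + P(F|C)·P(C) + P(F|D)·P(D) + P(F|E)·P(E)
      = 0.2072·0.056 + 0.2204·0.25 + 0.2277·0.39 + 0.0813·0.255 + 0.1784·0.049
      = 0.0116032 + 0.0551 + 0.088803 + 0.0207315 + 0.0087416 = 0.1849793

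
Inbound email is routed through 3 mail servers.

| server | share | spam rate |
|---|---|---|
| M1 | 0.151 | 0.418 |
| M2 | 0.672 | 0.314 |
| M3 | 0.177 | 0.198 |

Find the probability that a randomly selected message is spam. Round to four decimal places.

0.3092

By the law of total probability,
P(S) = P(S|M1)·P(M1) + P(S|M2)·P(M2) + P(S|M3)·P(M3)
      = 0.418·0.151 + 0.314·0.672 + 0.198·0.177
      = 0.063118 + 0.211008 + 0.035046 = 0.309172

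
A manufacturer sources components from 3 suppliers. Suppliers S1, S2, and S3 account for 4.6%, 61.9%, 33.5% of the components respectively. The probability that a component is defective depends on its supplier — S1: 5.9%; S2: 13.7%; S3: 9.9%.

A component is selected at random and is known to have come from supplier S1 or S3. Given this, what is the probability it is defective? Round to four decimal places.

Let S = {S1, S3}.
P(S) = 0.046 + 0.335 = 0.381.
P(D ∩ S) = 0.059·0.046 + 0.099·0.335 = 0.002714 + 0.033165 = 0.035879.
P(D | S) = 0.035879 / 0.381 = 0.094171…

0.0942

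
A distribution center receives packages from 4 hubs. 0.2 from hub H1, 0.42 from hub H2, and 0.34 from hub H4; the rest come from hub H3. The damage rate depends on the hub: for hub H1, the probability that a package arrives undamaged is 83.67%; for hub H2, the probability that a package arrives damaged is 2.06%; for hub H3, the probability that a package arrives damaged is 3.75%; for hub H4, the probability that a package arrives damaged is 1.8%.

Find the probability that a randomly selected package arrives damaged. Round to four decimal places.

0.0489

P(H3) = 1 − (0.2 + 0.42 + 0.34) = 0.04.
P(D|H1) = 1 − 0.8367 = 0.1633.
Summing over the partition,
P(D) = P(D|H1)·P(H1) + P(D|H2)·P(H2) + P(D|H3)·P(H3) + P(D|H4)·P(H4)
      = 0.1633·0.2 + 0.0206·0.42 + 0.0375·0.04 + 0.018·0.34
      = 0.03266 + 0.008652 + 0.0015 + 0.00612 = 0.048932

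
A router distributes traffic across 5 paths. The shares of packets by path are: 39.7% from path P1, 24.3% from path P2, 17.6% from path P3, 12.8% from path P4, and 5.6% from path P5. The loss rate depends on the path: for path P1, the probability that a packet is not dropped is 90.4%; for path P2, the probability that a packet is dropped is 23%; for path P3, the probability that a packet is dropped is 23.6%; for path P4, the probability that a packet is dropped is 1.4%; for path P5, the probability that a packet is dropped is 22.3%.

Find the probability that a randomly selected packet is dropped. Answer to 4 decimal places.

0.1498

P(L|P1) = 1 − 0.904 = 0.096.
P(L) = P(L|P1)·P(P1) + P(L|P2)·P(P2) + P(L|P3)·P(P3) + P(L|P4)·P(P4) + P(L|P5)·P(P5)
      = 0.096·0.397 + 0.23·0.243 + 0.236·0.176 + 0.014·0.128 + 0.223·0.056
      = 0.038112 + 0.05589 + 0.041536 + 0.001792 + 0.012488 = 0.149818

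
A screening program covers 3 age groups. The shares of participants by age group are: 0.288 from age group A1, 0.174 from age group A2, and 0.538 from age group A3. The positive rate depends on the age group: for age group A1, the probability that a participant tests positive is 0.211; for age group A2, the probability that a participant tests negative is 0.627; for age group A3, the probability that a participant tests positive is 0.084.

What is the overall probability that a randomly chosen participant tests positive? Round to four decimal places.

0.1709

P(T|A2) = 1 − 0.627 = 0.373.
P(T) = P(T|A1)·P(A1) + P(T|A2)·P(A2) + P(T|A3)·P(A3)
      = 0.211·0.288 + 0.373·0.174 + 0.084·0.538
      = 0.060768 + 0.064902 + 0.045192 = 0.170862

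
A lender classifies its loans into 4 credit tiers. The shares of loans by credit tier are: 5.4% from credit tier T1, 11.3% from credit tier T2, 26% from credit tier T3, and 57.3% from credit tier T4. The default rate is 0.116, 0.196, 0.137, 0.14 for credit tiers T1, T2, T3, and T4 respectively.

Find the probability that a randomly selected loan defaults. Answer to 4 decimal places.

P(D) = P(D|T1)·P(T1) + P(D|T2)·P(T2) + P(D|T3)·P(T3) + P(D|T4)·P(T4)
      = 0.116·0.054 + 0.196·0.113 + 0.137·0.26 + 0.14·0.573
      = 0.006264 + 0.022148 + 0.03562 + 0.08022 = 0.144252

0.1443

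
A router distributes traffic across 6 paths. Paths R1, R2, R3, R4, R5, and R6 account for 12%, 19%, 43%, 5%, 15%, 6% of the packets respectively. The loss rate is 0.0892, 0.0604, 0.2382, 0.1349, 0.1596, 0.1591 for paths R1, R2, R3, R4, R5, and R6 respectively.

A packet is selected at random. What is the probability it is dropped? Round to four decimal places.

P(L) = P(L|R1)·P(R1) + P(L|R2)·P(R2) + P(L|R3)·P(R3) + P(L|R4)·P(R4) + P(L|R5)·P(R5) + P(L|R6)·P(R6)
      = 0.0892·0.12 + 0.0604·0.19 + 0.2382·0.43 + 0.1349·0.05 + 0.1596·0.15 + 0.1591·0.06
      = 0.010704 + 0.011476 + 0.102426 + 0.006745 + 0.02394 + 0.009546 = 0.164837

P(L) ≈ 0.1648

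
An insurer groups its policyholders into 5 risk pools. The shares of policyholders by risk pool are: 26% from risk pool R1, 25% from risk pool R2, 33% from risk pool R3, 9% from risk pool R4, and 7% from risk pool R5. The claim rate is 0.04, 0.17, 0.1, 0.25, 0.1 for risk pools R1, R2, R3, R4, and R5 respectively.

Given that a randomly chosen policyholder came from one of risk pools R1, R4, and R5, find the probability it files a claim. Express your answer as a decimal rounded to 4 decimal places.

Let S = {R1, R4, R5}.
P(S) = 0.26 + 0.09 + 0.07 = 0.42.
P(C ∩ S) = 0.04·0.26 + 0.25·0.09 + 0.1·0.07 = 0.0104 + 0.0225 + 0.007 = 0.0399.
P(C | S) = 0.0399 / 0.42 = 0.095000…

P(C|S) ≈ 0.0950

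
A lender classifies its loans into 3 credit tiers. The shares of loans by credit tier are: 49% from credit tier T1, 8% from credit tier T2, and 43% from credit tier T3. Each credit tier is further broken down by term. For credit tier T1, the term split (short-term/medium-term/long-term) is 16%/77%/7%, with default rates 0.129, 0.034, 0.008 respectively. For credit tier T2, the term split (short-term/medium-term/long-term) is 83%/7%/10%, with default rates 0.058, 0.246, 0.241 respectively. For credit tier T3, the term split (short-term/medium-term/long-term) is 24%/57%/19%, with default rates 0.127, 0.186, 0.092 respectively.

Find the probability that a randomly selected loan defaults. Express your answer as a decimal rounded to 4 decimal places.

P(D|T1) = 0.16·0.129 + 0.77·0.034 + 0.07·0.008 = 0.02064 + 0.02618 + 0.00056 = 0.04738
P(D|T2) = 0.83·0.058 + 0.07·0.246 + 0.1·0.241 = 0.04814 + 0.01722 + 0.0241 = 0.08946
P(D|T3) = 0.24·0.127 + 0.57·0.186 + 0.19·0.092 = 0.03048 + 0.10602 + 0.01748 = 0.15398
Then overall,
P(D) = 0.49·0.04738 + 0.08·0.08946 + 0.43·0.15398
      = 0.0232162 + 0.0071568 + 0.0662114 = 0.0965844

0.0966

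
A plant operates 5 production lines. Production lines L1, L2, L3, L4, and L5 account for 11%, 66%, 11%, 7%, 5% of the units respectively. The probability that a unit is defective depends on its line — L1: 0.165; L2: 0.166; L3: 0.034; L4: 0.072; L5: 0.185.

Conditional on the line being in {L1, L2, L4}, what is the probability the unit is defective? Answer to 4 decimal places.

Let S = {L1, L2, L4}.
P(S) = 0.11 + 0.66 + 0.07 = 0.84.
P(D ∩ S) = 0.165·0.11 + 0.166·0.66 + 0.072·0.07 = 0.01815 + 0.10956 + 0.00504 = 0.13275.
P(D | S) = 0.13275 / 0.84 = 0.158036…

0.1580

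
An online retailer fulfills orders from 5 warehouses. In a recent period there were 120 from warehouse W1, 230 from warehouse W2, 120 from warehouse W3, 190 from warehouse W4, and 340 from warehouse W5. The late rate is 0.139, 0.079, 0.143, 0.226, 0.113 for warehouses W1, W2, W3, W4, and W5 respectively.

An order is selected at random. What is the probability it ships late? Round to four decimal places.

Total: 120 + 230 + 120 + 190 + 340 = 1000.
P(W1) = 120/1000 = 0.12. P(W2) = 230/1000 = 0.23. P(W3) = 120/1000 = 0.12. P(W4) = 190/1000 = 0.19. P(W5) = 340/1000 = 0.34.
P(L) = P(L|W1)·P(W1) + P(L|W2)·P(W2) + P(L|W3)·P(W3) + P(L|W4)·P(W4) + P(L|W5)·P(W5)
      = 0.139·0.12 + 0.079·0.23 + 0.143·0.12 + 0.226·0.19 + 0.113·0.34
      = 0.01668 + 0.01817 + 0.01716 + 0.04294 + 0.03842 = 0.13337

P(L) ≈ 0.1334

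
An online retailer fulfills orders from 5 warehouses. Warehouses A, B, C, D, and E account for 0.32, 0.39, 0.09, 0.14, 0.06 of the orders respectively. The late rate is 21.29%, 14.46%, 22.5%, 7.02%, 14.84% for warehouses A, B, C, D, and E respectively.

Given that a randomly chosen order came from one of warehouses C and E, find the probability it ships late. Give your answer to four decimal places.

P(L|S) ≈ 0.1944

Let S = {C, E}.
P(S) = 0.09 + 0.06 = 0.15.
P(L ∩ S) = 0.225·0.09 + 0.1484·0.06 = 0.02025 + 0.008904 = 0.029154.
P(L | S) = 0.029154 / 0.15 = 0.194360…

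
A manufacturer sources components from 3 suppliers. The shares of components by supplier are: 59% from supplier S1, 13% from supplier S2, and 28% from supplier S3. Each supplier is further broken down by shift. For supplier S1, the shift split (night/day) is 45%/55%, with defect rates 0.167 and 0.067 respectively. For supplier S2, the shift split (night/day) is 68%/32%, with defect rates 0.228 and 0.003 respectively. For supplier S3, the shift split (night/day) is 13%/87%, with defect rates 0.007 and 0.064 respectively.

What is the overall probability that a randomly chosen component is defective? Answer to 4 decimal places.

0.1022

P(D|S1) = 0.45·0.167 + 0.55·0.067 = 0.07515 + 0.03685 = 0.112
P(D|S2) = 0.68·0.228 + 0.32·0.003 = 0.15504 + 0.00096 = 0.156
P(D|S3) = 0.13·0.007 + 0.87·0.064 = 0.00091 + 0.05568 = 0.05659
Then overall,
P(D) = 0.59·0.112 + 0.13·0.156 + 0.28·0.05659
      = 0.06608 + 0.02028 + 0.0158452 = 0.1022052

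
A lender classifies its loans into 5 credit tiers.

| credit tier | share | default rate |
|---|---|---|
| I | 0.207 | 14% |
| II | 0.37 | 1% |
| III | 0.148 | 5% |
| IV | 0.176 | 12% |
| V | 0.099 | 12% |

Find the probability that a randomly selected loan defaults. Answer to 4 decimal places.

P(D) ≈ 0.0731

P(D) = P(D|I)·P(I) + P(D|II)·P(II) + P(D|III)·P(III) + P(D|IV)·P(IV) + P(D|V)·P(V)
      = 0.14·0.207 + 0.01·0.37 + 0.05·0.148 + 0.12·0.176 + 0.12·0.099
      = 0.02898 + 0.0037 + 0.0074 + 0.02112 + 0.01188 = 0.07308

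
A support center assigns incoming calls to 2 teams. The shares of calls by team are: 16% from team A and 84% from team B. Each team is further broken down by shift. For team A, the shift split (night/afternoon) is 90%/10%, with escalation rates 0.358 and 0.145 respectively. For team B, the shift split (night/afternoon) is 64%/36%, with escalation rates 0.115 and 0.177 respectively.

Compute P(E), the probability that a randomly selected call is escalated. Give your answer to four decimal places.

0.1692

P(E|A) = 0.9·0.358 + 0.1·0.145 = 0.3222 + 0.0145 = 0.3367
P(E|B) = 0.64·0.115 + 0.36·0.177 = 0.0736 + 0.06372 = 0.13732
Then overall,
P(E) = 0.16·0.3367 + 0.84·0.13732
      = 0.053872 + 0.1153488 = 0.1692208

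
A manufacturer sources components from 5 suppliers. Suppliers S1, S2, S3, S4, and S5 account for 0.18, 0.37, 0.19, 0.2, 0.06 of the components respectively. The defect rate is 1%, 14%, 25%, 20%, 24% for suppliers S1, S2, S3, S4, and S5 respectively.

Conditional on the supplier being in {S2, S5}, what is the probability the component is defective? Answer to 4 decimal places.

P(D|S) ≈ 0.1540

Let S = {S2, S5}.
P(S) = 0.37 + 0.06 = 0.43.
P(D ∩ S) = 0.14·0.37 + 0.24·0.06 = 0.0518 + 0.0144 = 0.0662.
P(D | S) = 0.0662 / 0.43 = 0.153953…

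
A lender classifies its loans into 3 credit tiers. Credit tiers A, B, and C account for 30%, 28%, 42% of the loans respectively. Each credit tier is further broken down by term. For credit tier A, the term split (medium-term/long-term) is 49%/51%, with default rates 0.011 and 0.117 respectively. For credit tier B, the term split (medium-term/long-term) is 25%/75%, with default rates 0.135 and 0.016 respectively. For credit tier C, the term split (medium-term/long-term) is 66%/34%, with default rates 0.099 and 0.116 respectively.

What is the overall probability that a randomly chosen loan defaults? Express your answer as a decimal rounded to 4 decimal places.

P(D|A) = 0.49·0.011 + 0.51·0.117 = 0.00539 + 0.05967 = 0.06506
P(D|B) = 0.25·0.135 + 0.75·0.016 = 0.03375 + 0.012 = 0.04575
P(D|C) = 0.66·0.099 + 0.34·0.116 = 0.06534 + 0.03944 = 0.10478
By total probability over the outer partition,
P(D) = 0.3·0.06506 + 0.28·0.04575 + 0.42·0.10478
      = 0.019518 + 0.01281 + 0.0440076 = 0.0763356

P(D) ≈ 0.0763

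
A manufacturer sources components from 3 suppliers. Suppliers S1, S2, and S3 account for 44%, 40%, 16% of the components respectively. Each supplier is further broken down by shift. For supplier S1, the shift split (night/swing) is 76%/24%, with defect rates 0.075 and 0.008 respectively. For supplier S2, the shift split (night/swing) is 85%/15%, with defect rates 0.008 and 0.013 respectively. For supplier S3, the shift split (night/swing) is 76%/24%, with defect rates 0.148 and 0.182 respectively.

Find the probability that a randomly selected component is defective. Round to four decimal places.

P(D) ≈ 0.0544

P(D|S1) = 0.76·0.075 + 0.24·0.008 = 0.057 + 0.00192 = 0.05892
P(D|S2) = 0.85·0.008 + 0.15·0.013 = 0.0068 + 0.00195 = 0.00875
P(D|S3) = 0.76·0.148 + 0.24·0.182 = 0.11248 + 0.04368 = 0.15616
Then overall,
P(D) = 0.44·0.05892 + 0.4·0.00875 + 0.16·0.15616
      = 0.0259248 + 0.0035 + 0.0249856 = 0.0544104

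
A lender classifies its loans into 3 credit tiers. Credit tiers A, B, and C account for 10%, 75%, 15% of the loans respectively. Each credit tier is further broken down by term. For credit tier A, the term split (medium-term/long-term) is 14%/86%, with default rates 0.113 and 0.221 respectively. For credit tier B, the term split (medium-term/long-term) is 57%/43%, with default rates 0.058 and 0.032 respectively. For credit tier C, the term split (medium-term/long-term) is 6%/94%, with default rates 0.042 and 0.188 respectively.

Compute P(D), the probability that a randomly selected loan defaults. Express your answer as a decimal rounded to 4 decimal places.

P(D|A) = 0.14·0.113 + 0.86·0.221 = 0.01582 + 0.19006 = 0.20588
P(D|B) = 0.57·0.058 + 0.43·0.032 = 0.03306 + 0.01376 = 0.04682
P(D|C) = 0.06·0.042 + 0.94·0.188 = 0.00252 + 0.17672 = 0.17924
By total probability over the outer partition,
P(D) = 0.1·0.20588 + 0.75·0.04682 + 0.15·0.17924
      = 0.020588 + 0.035115 + 0.026886 = 0.082589

P(D) ≈ 0.0826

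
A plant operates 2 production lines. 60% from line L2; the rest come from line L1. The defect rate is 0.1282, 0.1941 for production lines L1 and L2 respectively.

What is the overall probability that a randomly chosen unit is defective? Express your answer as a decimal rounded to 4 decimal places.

P(L1) = 1 − (0.6) = 0.4.
P(D) = P(D|L1)·P(L1) + P(D|L2)·P(L2)
      = 0.1282·0.4 + 0.1941·0.6
      = 0.05128 + 0.11646 = 0.16774

0.1677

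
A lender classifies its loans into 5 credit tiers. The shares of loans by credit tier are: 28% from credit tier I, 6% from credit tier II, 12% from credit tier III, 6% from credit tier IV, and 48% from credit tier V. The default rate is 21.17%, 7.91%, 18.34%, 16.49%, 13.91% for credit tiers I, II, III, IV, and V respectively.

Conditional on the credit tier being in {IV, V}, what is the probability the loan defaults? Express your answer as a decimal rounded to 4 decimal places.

Let S = {IV, V}.
P(S) = 0.06 + 0.48 = 0.54.
P(D ∩ S) = 0.1649·0.06 + 0.1391·0.48 = 0.009894 + 0.066768 = 0.076662.
P(D | S) = 0.076662 / 0.54 = 0.141967…

P(D|S) ≈ 0.1420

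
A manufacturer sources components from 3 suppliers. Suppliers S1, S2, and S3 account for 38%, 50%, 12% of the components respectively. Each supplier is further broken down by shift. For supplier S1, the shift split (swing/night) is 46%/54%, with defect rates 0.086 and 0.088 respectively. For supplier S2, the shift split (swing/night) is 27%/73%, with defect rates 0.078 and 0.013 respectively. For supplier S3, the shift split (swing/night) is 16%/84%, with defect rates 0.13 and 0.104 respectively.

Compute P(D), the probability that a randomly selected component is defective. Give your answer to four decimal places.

P(D|S1) = 0.46·0.086 + 0.54·0.088 = 0.03956 + 0.04752 = 0.08708
P(D|S2) = 0.27·0.078 + 0.73·0.013 = 0.02106 + 0.00949 = 0.03055
P(D|S3) = 0.16·0.13 + 0.84·0.104 = 0.0208 + 0.08736 = 0.10816
By total probability over the outer partition,
P(D) = 0.38·0.08708 + 0.5·0.03055 + 0.12·0.10816
      = 0.0330904 + 0.015275 + 0.0129792 = 0.0613446

P(D) ≈ 0.0613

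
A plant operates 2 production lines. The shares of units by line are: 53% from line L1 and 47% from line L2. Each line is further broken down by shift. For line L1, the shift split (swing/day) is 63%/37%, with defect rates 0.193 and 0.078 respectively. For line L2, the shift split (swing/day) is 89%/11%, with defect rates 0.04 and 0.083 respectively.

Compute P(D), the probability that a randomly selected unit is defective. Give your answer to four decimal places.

0.1008

P(D|L1) = 0.63·0.193 + 0.37·0.078 = 0.12159 + 0.02886 = 0.15045
P(D|L2) = 0.89·0.04 + 0.11·0.083 = 0.0356 + 0.00913 = 0.04473
Then overall,
P(D) = 0.53·0.15045 + 0.47·0.04473
      = 0.0797385 + 0.0210231 = 0.1007616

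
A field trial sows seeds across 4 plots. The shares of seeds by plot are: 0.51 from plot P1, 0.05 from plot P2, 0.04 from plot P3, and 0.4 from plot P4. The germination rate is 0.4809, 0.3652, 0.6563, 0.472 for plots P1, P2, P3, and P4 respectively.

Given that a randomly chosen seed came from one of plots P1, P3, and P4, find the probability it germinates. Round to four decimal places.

0.4845

Let S = {P1, P3, P4}.
P(S) = 0.51 + 0.04 + 0.4 = 0.95.
P(G ∩ S) = 0.4809·0.51 + 0.6563·0.04 + 0.472·0.4 = 0.245259 + 0.026252 + 0.1888 = 0.460311.
P(G | S) = 0.460311 / 0.95 = 0.484538…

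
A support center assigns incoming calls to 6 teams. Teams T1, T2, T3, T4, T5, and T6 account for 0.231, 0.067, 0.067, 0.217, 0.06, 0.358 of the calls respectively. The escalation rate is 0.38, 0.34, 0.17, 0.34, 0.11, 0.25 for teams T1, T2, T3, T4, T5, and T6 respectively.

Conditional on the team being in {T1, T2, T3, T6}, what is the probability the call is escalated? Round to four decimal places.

Let S = {T1, T2, T3, T6}.
P(S) = 0.231 + 0.067 + 0.067 + 0.358 = 0.723.
P(E ∩ S) = 0.38·0.231 + 0.34·0.067 + 0.17·0.067 + 0.25·0.358 = 0.08778 + 0.02278 + 0.01139 + 0.0895 = 0.21145.
P(E | S) = 0.21145 / 0.723 = 0.292462…

P(E|S) ≈ 0.2925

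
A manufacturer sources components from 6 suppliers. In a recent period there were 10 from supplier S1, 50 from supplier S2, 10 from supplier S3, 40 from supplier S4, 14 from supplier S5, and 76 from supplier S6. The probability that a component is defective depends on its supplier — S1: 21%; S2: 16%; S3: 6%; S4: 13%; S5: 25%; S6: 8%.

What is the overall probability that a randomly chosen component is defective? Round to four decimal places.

Total: 10 + 50 + 10 + 40 + 14 + 76 = 200.
P(S1) = 10/200 = 0.05. P(S2) = 50/200 = 0.25. P(S3) = 10/200 = 0.05. P(S4) = 40/200 = 0.2. P(S5) = 14/200 = 0.07. P(S6) = 76/200 = 0.38.
P(D) = P(D|S1)·P(S1) + P(D|S2)·P(S2) + P(D|S3)·P(S3) + P(D|S4)·P(S4) + P(D|S5)·P(S5) + P(D|S6)·P(S6)
      = 0.21·0.05 + 0.16·0.25 + 0.06·0.05 + 0.13·0.2 + 0.25·0.07 + 0.08·0.38
      = 0.0105 + 0.04 + 0.003 + 0.026 + 0.0175 + 0.0304 = 0.1274

0.1274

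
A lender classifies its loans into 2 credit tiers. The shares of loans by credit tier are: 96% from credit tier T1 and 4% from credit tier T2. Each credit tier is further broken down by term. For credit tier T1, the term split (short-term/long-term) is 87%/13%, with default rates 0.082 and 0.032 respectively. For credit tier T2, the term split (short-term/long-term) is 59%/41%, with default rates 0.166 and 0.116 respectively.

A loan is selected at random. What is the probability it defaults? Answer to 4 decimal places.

P(D|T1) = 0.87·0.082 + 0.13·0.032 = 0.07134 + 0.00416 = 0.0755
P(D|T2) = 0.59·0.166 + 0.41·0.116 = 0.09794 + 0.04756 = 0.1455
By total probability over the outer partition,
P(D) = 0.96·0.0755 + 0.04·0.1455
      = 0.07248 + 0.00582 = 0.0783

0.0783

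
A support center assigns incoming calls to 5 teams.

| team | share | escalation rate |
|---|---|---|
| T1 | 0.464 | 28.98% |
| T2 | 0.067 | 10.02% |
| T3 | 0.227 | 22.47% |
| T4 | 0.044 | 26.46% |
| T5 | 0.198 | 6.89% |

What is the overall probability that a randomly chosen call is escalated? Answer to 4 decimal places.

0.2175

Summing over the partition,
P(E) = P(E|T1)·P(T1) + P(E|T2)·P(T2) + P(E|T3)·P(T3) + P(E|T4)·P(T4) + P(E|T5)·P(T5)
      = 0.2898·0.464 + 0.1002·0.067 + 0.2247·0.227 + 0.2646·0.044 + 0.0689·0.198
      = 0.1344672 + 0.0067134 + 0.0510069 + 0.0116424 + 0.0136422 = 0.2174721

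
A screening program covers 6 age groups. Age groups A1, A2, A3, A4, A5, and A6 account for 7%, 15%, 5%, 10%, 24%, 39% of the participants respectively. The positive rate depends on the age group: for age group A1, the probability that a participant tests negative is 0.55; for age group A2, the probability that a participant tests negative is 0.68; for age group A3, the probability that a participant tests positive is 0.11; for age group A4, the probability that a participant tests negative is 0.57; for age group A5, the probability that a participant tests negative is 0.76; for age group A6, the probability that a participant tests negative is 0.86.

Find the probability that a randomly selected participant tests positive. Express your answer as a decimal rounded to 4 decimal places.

P(T|A1) = 1 − 0.55 = 0.45.
P(T|A2) = 1 − 0.68 = 0.32.
P(T|A4) = 1 − 0.57 = 0.43.
P(T|A5) = 1 − 0.76 = 0.24.
P(T|A6) = 1 − 0.86 = 0.14.
Summing over the partition,
P(T) = P(T|A1)·P(A1) + P(T|A2)·P(A2) + P(T|A3)·P(A3) + P(T|A4)·P(A4) + P(T|A5)·P(A5) + P(T|A6)·P(A6)
      = 0.45·0.07 + 0.32·0.15 + 0.11·0.05 + 0.43·0.1 + 0.24·0.24 + 0.14·0.39
      = 0.0315 + 0.048 + 0.0055 + 0.043 + 0.0576 + 0.0546 = 0.2402

0.2402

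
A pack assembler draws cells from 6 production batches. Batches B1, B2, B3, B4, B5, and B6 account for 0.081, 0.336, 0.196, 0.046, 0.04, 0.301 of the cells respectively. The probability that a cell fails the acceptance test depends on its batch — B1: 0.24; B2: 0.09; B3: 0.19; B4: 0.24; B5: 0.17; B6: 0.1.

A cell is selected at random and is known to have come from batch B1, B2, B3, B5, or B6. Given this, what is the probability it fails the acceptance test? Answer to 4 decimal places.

P(F|S) ≈ 0.1298

Let S = {B1, B2, B3, B5, B6}.
P(S) = 0.081 + 0.336 + 0.196 + 0.04 + 0.301 = 0.954.
P(F ∩ S) = 0.24·0.081 + 0.09·0.336 + 0.19·0.196 + 0.17·0.04 + 0.1·0.301 = 0.01944 + 0.03024 + 0.03724 + 0.0068 + 0.0301 = 0.12382.
P(F | S) = 0.12382 / 0.954 = 0.129790…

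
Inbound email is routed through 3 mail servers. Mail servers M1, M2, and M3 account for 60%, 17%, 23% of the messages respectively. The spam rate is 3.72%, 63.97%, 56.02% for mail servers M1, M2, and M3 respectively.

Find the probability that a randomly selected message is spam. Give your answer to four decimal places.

0.2599

P(S) = P(S|M1)·P(M1) + P(S|M2)·P(M2) + P(S|M3)·P(M3)
      = 0.0372·0.6 + 0.6397·0.17 + 0.5602·0.23
      = 0.02232 + 0.108749 + 0.128846 = 0.259915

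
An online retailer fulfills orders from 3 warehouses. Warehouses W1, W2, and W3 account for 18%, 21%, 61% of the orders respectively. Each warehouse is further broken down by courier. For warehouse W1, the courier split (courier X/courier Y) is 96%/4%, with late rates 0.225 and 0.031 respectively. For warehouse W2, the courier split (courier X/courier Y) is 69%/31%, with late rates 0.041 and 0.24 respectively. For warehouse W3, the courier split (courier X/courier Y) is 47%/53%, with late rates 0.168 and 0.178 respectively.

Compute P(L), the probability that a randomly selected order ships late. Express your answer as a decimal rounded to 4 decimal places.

P(L|W1) = 0.96·0.225 + 0.04·0.031 = 0.216 + 0.00124 = 0.21724
P(L|W2) = 0.69·0.041 + 0.31·0.24 = 0.02829 + 0.0744 = 0.10269
P(L|W3) = 0.47·0.168 + 0.53·0.178 = 0.07896 + 0.09434 = 0.1733
By total probability over the outer partition,
P(L) = 0.18·0.21724 + 0.21·0.10269 + 0.61·0.1733
      = 0.0391032 + 0.0215649 + 0.105713 = 0.1663811

P(L) ≈ 0.1664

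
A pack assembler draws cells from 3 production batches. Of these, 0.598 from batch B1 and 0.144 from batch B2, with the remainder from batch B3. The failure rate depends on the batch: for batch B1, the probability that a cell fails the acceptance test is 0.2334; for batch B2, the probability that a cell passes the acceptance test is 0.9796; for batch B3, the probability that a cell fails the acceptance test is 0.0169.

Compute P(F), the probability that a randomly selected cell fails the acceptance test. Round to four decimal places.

0.1469

P(B3) = 1 − (0.598 + 0.144) = 0.258.
P(F|B2) = 1 − 0.9796 = 0.0204.
By the law of total probability,
P(F) = P(F|B1)·P(B1) + P(F|B2)·P(B2) + P(F|B3)·P(B3)
      = 0.2334·0.598 + 0.0204·0.144 + 0.0169·0.258
      = 0.1395732 + 0.0029376 + 0.0043602 = 0.146871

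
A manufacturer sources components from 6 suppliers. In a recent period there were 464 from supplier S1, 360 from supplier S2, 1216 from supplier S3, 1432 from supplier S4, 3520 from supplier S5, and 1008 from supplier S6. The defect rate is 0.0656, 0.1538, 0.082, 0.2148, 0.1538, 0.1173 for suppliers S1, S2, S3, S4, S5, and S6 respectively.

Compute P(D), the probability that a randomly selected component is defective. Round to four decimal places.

0.1441

Total: 464 + 360 + 1216 + 1432 + 3520 + 1008 = 8000.
P(S1) = 464/8000 = 0.058. P(S2) = 360/8000 = 0.045. P(S3) = 1216/8000 = 0.152. P(S4) = 1432/8000 = 0.179. P(S5) = 3520/8000 = 0.44. P(S6) = 1008/8000 = 0.126.
P(D) = P(D|S1)·P(S1) + P(D|S2)·P(S2) + P(D|S3)·P(S3) + P(D|S4)·P(S4) + P(D|S5)·P(S5) + P(D|S6)·P(S6)
      = 0.0656·0.058 + 0.1538·0.045 + 0.082·0.152 + 0.2148·0.179 + 0.1538·0.44 + 0.1173·0.126
      = 0.0038048 + 0.006921 + 0.012464 + 0.0384492 + 0.067672 + 0.0147798 = 0.1440908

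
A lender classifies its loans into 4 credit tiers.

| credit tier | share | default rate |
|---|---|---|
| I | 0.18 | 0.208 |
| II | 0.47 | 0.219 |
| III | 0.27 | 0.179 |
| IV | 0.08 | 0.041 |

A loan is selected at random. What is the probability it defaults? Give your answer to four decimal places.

P(D) = P(D|I)·P(I) + P(D|II)·P(II) + P(D|III)·P(III) + P(D|IV)·P(IV)
      = 0.208·0.18 + 0.219·0.47 + 0.179·0.27 + 0.041·0.08
      = 0.03744 + 0.10293 + 0.04833 + 0.00328 = 0.19198

0.1920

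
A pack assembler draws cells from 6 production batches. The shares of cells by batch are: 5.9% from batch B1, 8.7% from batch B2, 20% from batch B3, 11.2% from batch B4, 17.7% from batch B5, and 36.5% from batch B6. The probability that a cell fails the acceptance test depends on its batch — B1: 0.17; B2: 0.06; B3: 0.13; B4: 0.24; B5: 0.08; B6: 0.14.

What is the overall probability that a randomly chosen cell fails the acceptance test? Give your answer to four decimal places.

P(F) ≈ 0.1334

P(F) = P(F|B1)·P(B1) + P(F|B2)·P(B2) + P(F|B3)·P(B3) + P(F|B4)·P(B4) + P(F|B5)·P(B5) + P(F|B6)·P(B6)
      = 0.17·0.059 + 0.06·0.087 + 0.13·0.2 + 0.24·0.112 + 0.08·0.177 + 0.14·0.365
      = 0.01003 + 0.00522 + 0.026 + 0.02688 + 0.01416 + 0.0511 = 0.13339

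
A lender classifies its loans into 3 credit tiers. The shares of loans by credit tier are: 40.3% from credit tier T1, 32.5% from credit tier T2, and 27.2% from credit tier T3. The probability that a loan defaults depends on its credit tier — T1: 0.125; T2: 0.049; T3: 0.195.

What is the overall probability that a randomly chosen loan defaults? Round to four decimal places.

P(D) = P(D|T1)·P(T1) + P(D|T2)·P(T2) + P(D|T3)·P(T3)
      = 0.125·0.403 + 0.049·0.325 + 0.195·0.272
      = 0.050375 + 0.015925 + 0.05304 = 0.11934

P(D) ≈ 0.1193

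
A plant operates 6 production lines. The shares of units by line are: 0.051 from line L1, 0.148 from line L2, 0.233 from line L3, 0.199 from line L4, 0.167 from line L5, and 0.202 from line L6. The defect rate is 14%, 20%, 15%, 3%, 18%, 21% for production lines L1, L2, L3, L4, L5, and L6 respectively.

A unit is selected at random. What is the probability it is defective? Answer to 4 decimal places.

Summing over the partition,
P(D) = P(D|L1)·P(L1) + P(D|L2)·P(L2) + P(D|L3)·P(L3) + P(D|L4)·P(L4) + P(D|L5)·P(L5) + P(D|L6)·P(L6)
      = 0.14·0.051 + 0.2·0.148 + 0.15·0.233 + 0.03·0.199 + 0.18·0.167 + 0.21·0.202
      = 0.00714 + 0.0296 + 0.03495 + 0.00597 + 0.03006 + 0.04242 = 0.15014

P(D) ≈ 0.1501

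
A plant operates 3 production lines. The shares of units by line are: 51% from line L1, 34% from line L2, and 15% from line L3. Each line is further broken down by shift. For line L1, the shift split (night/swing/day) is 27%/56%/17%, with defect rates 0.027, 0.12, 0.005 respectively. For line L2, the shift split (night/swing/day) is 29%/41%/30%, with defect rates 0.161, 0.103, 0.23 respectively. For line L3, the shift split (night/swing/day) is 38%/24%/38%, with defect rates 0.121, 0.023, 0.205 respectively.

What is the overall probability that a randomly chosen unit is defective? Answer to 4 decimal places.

P(D|L1) = 0.27·0.027 + 0.56·0.12 + 0.17·0.005 = 0.00729 + 0.0672 + 0.00085 = 0.07534
P(D|L2) = 0.29·0.161 + 0.41·0.103 + 0.3·0.23 = 0.04669 + 0.04223 + 0.069 = 0.15792
P(D|L3) = 0.38·0.121 + 0.24·0.023 + 0.38·0.205 = 0.04598 + 0.00552 + 0.0779 = 0.1294
By total probability over the outer partition,
P(D) = 0.51·0.07534 + 0.34·0.15792 + 0.15·0.1294
      = 0.0384234 + 0.0536928 + 0.01941 = 0.1115262

P(D) ≈ 0.1115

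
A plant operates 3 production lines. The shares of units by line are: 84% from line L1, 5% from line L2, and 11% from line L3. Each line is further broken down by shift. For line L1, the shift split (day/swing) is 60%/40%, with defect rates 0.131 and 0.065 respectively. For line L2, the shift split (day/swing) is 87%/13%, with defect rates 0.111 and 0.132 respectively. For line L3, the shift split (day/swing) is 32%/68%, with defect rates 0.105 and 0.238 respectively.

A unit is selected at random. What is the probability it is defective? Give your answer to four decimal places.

P(D|L1) = 0.6·0.131 + 0.4·0.065 = 0.0786 + 0.026 = 0.1046
P(D|L2) = 0.87·0.111 + 0.13·0.132 = 0.09657 + 0.01716 = 0.11373
P(D|L3) = 0.32·0.105 + 0.68·0.238 = 0.0336 + 0.16184 = 0.19544
By total probability over the outer partition,
P(D) = 0.84·0.1046 + 0.05·0.11373 + 0.11·0.19544
      = 0.087864 + 0.0056865 + 0.0214984 = 0.1150489

0.1150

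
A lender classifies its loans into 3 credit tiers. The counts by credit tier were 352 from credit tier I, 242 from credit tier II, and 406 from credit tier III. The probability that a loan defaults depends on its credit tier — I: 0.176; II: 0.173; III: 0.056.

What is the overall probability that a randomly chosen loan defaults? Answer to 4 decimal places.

Total: 352 + 242 + 406 = 1000.
P(I) = 352/1000 = 0.352. P(II) = 242/1000 = 0.242. P(III) = 406/1000 = 0.406.
By the law of total probability,
P(D) = P(D|I)·P(I) + P(D|II)·P(II) + P(D|III)·P(III)
      = 0.176·0.352 + 0.173·0.242 + 0.056·0.406
      = 0.061952 + 0.041866 + 0.022736 = 0.126554

P(D) ≈ 0.1266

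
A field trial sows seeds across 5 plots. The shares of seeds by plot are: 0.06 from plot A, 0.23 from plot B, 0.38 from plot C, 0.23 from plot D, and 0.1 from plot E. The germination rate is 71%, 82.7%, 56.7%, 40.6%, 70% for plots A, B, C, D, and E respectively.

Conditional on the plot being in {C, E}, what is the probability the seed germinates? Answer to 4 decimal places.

P(G|S) ≈ 0.5947

Let S = {C, E}.
P(S) = 0.38 + 0.1 = 0.48.
P(G ∩ S) = 0.567·0.38 + 0.7·0.1 = 0.21546 + 0.07 = 0.28546.
P(G | S) = 0.28546 / 0.48 = 0.594708…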